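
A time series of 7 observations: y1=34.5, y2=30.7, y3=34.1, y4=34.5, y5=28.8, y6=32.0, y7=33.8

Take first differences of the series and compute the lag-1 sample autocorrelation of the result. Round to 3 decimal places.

-0.363

First differences Δy: -3.8, 3.4, 0.4, -5.7, 3.2, 1.8
Mean of differences = -0.1167
Numerator Σ(Δy_t−Δȳ)(Δy_{t+1}−Δȳ) = -26.1819
Denominator Σ(Δy_t−Δȳ)² = 72.0483
r_1(Δy) = -26.1819 / 72.0483 = -0.363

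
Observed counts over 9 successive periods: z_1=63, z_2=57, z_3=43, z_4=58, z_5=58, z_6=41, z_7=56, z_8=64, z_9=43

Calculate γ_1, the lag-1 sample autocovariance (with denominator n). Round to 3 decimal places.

-22.494

Mean z̄ = (63 + 57 + 43 + 58 + 58 + 41 + 56 + 64 + 43)/9 = 53.6667
Σ_{t=1}^{8}(z_t−z̄)(z_{t+1}−z̄) = -202.4444
γ_1 = -202.4444 / 9 = -22.494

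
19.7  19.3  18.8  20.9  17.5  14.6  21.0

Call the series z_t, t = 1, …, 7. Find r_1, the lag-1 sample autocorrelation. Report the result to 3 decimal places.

Mean z̄ = (19.7 + 19.3 + 18.8 + 20.9 + 17.5 + 14.6 + 21.0)/7 = 18.8286
Deviations from mean: 0.8714, 0.4714, -0.0286, 2.0714, -1.3286, -4.2286, 2.1714
Σ(z_t−z̄)(z_{t+1}−z̄) = (0.4108) + (-0.0135) + (-0.0592) + (-2.7520) + (5.6180) + (-9.1820) = -5.9780
Denominator Σ(z_t−z̄)² = 29.6343
r_1 = -5.9780 / 29.6343 = -0.202

-0.202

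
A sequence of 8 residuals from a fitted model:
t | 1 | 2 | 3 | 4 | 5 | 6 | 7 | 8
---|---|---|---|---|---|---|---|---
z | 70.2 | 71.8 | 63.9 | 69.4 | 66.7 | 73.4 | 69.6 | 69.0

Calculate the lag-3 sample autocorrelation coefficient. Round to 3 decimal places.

-0.465

Mean z̄ = (70.2 + 71.8 + 63.9 + 69.4 + 66.7 + 73.4 + 69.6 + 69.0)/8 = 69.2500
Σ(z_t−z̄)(z_{t+3}−z̄) = (0.1425) + (-6.5025) + (-22.2025) + (0.0525) + (0.6375) = -27.8725
Denominator Σ(z_t−z̄)² = 59.9600
r_3 = -27.8725 / 59.9600 = -0.465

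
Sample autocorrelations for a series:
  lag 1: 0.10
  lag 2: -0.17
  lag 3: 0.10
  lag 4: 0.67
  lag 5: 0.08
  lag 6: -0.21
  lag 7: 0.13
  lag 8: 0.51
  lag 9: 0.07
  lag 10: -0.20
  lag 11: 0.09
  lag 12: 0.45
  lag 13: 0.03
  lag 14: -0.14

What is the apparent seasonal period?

4

The largest autocorrelation is r_4 = 0.67, with weaker echoes at lags 8 (0.51) and 12 (0.45); the remaining lags stay at or below 0.13.
The dominant spike at lag 4 indicates a seasonal period of 4.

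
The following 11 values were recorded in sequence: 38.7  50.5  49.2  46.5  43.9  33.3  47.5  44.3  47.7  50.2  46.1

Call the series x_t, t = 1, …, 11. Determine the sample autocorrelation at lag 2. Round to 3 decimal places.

-0.105

Mean x̄ = (38.7 + 50.5 + 49.2 + 46.5 + 43.9 + 33.3 + 47.5 + 44.3 + 47.7 + 50.2 + 46.1)/11 = 45.2636
Numerator Σ_{t=1}^{9}(x_t−x̄)(x_{t+2}−x̄) = -28.3136
Denominator Σ(x_t−x̄)² = 269.4455
r_2 = -28.3136 / 269.4455 = -0.105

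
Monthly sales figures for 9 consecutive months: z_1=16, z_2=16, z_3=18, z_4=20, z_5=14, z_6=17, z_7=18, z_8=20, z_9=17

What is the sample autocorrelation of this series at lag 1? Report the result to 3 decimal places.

Mean z̄ = (16 + 16 + 18 + 20 + 14 + 17 + 18 + 20 + 17)/9 = 17.3333
Numerator Σ_{t=1}^{8}(z_t−z̄)(z_{t+1}−z̄) = -4.4444
Denominator Σ(z_t−z̄)² = 30.0000
r_1 = -4.4444 / 30.0000 = -0.148

-0.148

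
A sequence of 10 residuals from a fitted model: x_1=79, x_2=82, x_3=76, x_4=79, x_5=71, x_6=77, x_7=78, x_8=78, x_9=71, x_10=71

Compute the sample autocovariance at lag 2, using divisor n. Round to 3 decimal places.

-0.768

Mean x̄ = (79 + 82 + 76 + 79 + 71 + 77 + 78 + 78 + 71 + 71)/10 = 76.2000
Σ_{t=1}^{8}(x_t−x̄)(x_{t+2}−x̄) = -7.6800
γ_2 = -7.6800 / 10 = -0.768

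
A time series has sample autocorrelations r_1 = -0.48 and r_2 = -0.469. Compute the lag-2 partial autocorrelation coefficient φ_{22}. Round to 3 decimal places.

φ_{22} = (r_2 − r_1²) / (1 − r_1²)
r_1² = (-0.48)² = 0.2304
Numerator = -0.469 − 0.2304 = -0.6994; denominator = 1 − 0.2304 = 0.7696
φ_{22} = -0.6994 / 0.7696 = -0.909

-0.909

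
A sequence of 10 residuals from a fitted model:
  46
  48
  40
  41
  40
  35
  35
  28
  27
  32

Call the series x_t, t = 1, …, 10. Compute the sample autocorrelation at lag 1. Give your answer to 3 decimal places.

0.695

Mean x̄ = (46 + 48 + 40 + 41 + 40 + 35 + 35 + 28 + 27 + 32)/10 = 37.2000
Numerator Σ_{t=1}^{9}(x_t−x̄)(x_{t+1}−x̄) = 312.3600
Denominator Σ(x_t−x̄)² = 449.6000
r_1 = 312.3600 / 449.6000 = 0.695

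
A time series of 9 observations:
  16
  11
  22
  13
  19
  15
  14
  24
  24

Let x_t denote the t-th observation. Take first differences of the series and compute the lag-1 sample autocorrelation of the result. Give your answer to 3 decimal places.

First differences Δx: -5, 11, -9, 6, -4, -1, 10, 0
Mean of differences = 1.0000
Numerator Σ(Δx_t−Δx̄)(Δx_{t+1}−Δx̄) = -252.0000
Denominator Σ(Δx_t−Δx̄)² = 372.0000
r_1(Δx) = -252.0000 / 372.0000 = -0.677

-0.677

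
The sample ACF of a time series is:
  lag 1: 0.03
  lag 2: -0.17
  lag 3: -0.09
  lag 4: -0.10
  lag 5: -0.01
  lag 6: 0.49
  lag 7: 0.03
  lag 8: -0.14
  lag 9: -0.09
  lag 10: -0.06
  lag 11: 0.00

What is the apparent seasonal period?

6

The largest autocorrelation is r_6 = 0.49; the remaining lags stay at or below 0.03.
The dominant spike at lag 6 indicates a seasonal period of 6.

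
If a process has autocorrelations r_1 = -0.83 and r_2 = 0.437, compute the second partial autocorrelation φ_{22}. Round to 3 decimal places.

-0.810

φ_{22} = (r_2 − r_1²) / (1 − r_1²)
r_1² = (-0.83)² = 0.6889
Numerator = 0.437 − 0.6889 = -0.2519; denominator = 1 − 0.6889 = 0.3111
φ_{22} = -0.2519 / 0.3111 = -0.810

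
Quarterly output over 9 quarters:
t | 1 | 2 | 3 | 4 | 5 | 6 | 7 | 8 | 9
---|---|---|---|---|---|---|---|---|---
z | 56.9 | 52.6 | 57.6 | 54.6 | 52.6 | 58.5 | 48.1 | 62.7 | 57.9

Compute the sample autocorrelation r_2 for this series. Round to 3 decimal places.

Mean z̄ = (56.9 + 52.6 + 57.6 + 54.6 + 52.6 + 58.5 + 48.1 + 62.7 + 57.9)/9 = 55.7222
Σ(z_t−z̄)(z_{t+2}−z̄) = (2.2116) + (3.5038) + (-5.8628) + (-3.1173) + (23.7983) + (19.3827) + (-16.5995) = 23.3168
Denominator Σ(z_t−z̄)² = 144.9156
r_2 = 23.3168 / 144.9156 = 0.161

0.161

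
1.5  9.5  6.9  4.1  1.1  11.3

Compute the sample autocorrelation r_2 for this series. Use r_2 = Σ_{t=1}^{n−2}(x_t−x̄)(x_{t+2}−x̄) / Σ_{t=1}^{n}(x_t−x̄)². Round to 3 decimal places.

Mean x̄ = (1.5 + 9.5 + 6.9 + 4.1 + 1.1 + 11.3)/6 = 5.7333
Deviations from mean: -4.2333, 3.7667, 1.1667, -1.6333, -4.6333, 5.5667
Numerator Σ_{t=1}^{4}(x_t−x̄)(x_{t+2}−x̄) = -25.5889
Denominator Σ(x_t−x̄)² = 88.5933
r_2 = -25.5889 / 88.5933 = -0.289

-0.289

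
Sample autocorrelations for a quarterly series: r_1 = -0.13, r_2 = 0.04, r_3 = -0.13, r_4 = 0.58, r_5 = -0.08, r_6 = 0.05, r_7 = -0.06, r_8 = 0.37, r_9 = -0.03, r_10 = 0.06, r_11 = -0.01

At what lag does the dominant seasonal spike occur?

The largest autocorrelation is r_4 = 0.58, with a weaker echo at lag 8 (0.37); the remaining lags stay at or below 0.06.
The dominant spike at lag 4 indicates a seasonal period of 4.

4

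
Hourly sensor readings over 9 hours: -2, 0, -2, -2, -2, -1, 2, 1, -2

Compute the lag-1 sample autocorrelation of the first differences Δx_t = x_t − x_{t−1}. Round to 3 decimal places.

-0.036

First differences Δx: 2, -2, 0, 0, 1, 3, -1, -3
Mean of differences = 0.0000
Numerator Σ(Δx_t−Δx̄)(Δx_{t+1}−Δx̄) = -1.0000
Denominator Σ(Δx_t−Δx̄)² = 28.0000
r_1(Δx) = -1.0000 / 28.0000 = -0.036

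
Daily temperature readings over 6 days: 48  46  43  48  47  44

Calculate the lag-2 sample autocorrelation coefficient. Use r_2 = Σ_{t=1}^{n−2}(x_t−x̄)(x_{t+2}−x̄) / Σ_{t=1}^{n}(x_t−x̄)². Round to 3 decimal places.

Mean x̄ = (48 + 46 + 43 + 48 + 47 + 44)/6 = 46.0000
Deviations from mean: 2.0000, 0.0000, -3.0000, 2.0000, 1.0000, -2.0000
Numerator Σ_{t=1}^{4}(x_t−x̄)(x_{t+2}−x̄) = -13.0000
Denominator Σ(x_t−x̄)² = 22.0000
r_2 = -13.0000 / 22.0000 = -0.591

-0.591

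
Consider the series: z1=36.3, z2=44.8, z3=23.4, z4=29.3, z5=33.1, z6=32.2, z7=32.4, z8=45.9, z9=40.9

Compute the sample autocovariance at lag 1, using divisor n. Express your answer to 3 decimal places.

Mean z̄ = (36.3 + 44.8 + 23.4 + 29.3 + 33.1 + 32.2 + 32.4 + 45.9 + 40.9)/9 = 35.3667
Σ_{t=1}^{8}(z_t−z̄)(z_{t+1}−z̄) = 25.8756
γ_1 = 25.8756 / 9 = 2.875

2.875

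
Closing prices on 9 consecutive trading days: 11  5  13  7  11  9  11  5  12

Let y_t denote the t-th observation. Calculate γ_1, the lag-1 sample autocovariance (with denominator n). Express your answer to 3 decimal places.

Mean ȳ = (11 + 5 + 13 + 7 + 11 + 9 + 11 + 5 + 12)/9 = 9.3333
Σ_{t=1}^{8}(y_t−ȳ)(y_{t+1}−ȳ) = -55.4444
γ_1 = -55.4444 / 9 = -6.160

-6.160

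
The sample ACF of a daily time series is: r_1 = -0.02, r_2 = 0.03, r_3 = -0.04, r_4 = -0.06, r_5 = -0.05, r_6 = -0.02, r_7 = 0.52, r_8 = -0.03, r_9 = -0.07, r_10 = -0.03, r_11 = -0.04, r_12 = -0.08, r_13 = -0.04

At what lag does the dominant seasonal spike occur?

7

The largest autocorrelation is r_7 = 0.52; the remaining lags stay at or below 0.03.
The dominant spike at lag 7 indicates a seasonal period of 7.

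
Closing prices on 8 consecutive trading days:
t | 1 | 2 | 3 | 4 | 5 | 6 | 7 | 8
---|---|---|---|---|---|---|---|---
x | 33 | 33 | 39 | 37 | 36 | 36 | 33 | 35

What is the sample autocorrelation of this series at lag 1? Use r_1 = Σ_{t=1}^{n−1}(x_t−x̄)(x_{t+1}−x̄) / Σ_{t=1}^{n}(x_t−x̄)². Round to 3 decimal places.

0.118

Mean x̄ = (33 + 33 + 39 + 37 + 36 + 36 + 33 + 35)/8 = 35.2500
Deviations from mean: -2.2500, -2.2500, 3.7500, 1.7500, 0.7500, 0.7500, -2.2500, -0.2500
Numerator Σ_{t=1}^{7}(x_t−x̄)(x_{t+1}−x̄) = 3.9375
Denominator Σ(x_t−x̄)² = 33.5000
r_1 = 3.9375 / 33.5000 = 0.118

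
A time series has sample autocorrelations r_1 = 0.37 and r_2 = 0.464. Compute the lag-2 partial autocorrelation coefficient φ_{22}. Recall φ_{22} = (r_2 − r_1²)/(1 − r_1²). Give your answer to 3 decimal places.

0.379

φ_{22} = (r_2 − r_1²) / (1 − r_1²)
r_1² = (0.37)² = 0.1369
Numerator = 0.464 − 0.1369 = 0.3271; denominator = 1 − 0.1369 = 0.8631
φ_{22} = 0.3271 / 0.8631 = 0.379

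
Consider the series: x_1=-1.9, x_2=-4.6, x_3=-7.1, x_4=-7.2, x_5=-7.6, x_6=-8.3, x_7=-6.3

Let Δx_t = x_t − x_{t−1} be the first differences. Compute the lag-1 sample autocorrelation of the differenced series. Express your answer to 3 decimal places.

First differences Δx: -2.7, -2.5, -0.1, -0.4, -0.7, 2.0
Mean of differences = -0.7333
Numerator Σ(Δx_t−Δx̄)(Δx_{t+1}−Δx̄) = 2.6689
Denominator Σ(Δx_t−Δx̄)² = 14.9733
r_1(Δx) = 2.6689 / 14.9733 = 0.178

0.178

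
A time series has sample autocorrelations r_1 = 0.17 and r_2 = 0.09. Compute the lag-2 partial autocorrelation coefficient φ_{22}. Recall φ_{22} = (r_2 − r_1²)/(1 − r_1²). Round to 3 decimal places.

0.063

φ_{22} = (r_2 − r_1²) / (1 − r_1²)
r_1² = (0.17)² = 0.0289
Numerator = 0.09 − 0.0289 = 0.0611; denominator = 1 − 0.0289 = 0.9711
φ_{22} = 0.0611 / 0.9711 = 0.063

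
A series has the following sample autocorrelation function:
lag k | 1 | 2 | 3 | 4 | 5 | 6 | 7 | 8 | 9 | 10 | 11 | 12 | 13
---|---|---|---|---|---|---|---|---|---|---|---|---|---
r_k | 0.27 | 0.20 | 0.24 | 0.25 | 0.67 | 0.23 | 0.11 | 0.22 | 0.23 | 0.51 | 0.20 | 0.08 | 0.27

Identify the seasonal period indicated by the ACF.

5

The largest autocorrelation is r_5 = 0.67, with a weaker echo at lag 10 (0.51); the remaining lags stay at or below 0.27. The elevated value at lag 1 (0.27), dropping to 0.20 at lag 2, reflects decaying short-term dependence rather than seasonality.
The dominant spike at lag 5 indicates a seasonal period of 5.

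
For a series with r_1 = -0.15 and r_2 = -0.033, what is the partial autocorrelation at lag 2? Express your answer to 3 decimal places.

φ_{22} = (r_2 − r_1²) / (1 − r_1²)
r_1² = (-0.15)² = 0.0225
Numerator = -0.033 − 0.0225 = -0.0555; denominator = 1 − 0.0225 = 0.9775
φ_{22} = -0.0555 / 0.9775 = -0.057

-0.057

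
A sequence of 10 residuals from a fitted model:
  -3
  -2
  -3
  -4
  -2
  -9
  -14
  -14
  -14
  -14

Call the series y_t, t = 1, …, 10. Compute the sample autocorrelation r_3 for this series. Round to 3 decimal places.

Mean ȳ = (-3 − 2 − 3 − 4 − 2 − 9 − 14 − 14 − 14 − 14)/10 = -7.9000
Numerator Σ_{t=1}^{7}(y_t−ȳ)(y_{t+3}−ȳ) = 32.6700
Denominator Σ(y_t−ȳ)² = 282.9000
r_3 = 32.6700 / 282.9000 = 0.115

0.115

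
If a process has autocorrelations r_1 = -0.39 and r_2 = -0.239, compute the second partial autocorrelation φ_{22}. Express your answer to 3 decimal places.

φ_{22} = (r_2 − r_1²) / (1 − r_1²)
r_1² = (-0.39)² = 0.1521
Numerator = -0.239 − 0.1521 = -0.3911; denominator = 1 − 0.1521 = 0.8479
φ_{22} = -0.3911 / 0.8479 = -0.461

-0.461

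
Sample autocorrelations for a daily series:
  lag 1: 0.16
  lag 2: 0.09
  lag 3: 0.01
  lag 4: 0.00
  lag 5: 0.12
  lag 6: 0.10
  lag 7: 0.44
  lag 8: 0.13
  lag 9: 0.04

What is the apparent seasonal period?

The largest autocorrelation is r_7 = 0.44; the remaining lags stay at or below 0.16.
The dominant spike at lag 7 indicates a seasonal period of 7.

7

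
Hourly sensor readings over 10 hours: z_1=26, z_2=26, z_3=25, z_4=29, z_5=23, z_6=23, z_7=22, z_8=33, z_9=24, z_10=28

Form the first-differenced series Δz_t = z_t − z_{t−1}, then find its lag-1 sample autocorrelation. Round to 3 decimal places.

-0.639

First differences Δz: 0, -1, 4, -6, 0, -1, 11, -9, 4
Mean of differences = 0.2222
Numerator Σ(Δz_t−Δz̄)(Δz_{t+1}−Δz̄) = -173.6049
Denominator Σ(Δz_t−Δz̄)² = 271.5556
r_1(Δz) = -173.6049 / 271.5556 = -0.639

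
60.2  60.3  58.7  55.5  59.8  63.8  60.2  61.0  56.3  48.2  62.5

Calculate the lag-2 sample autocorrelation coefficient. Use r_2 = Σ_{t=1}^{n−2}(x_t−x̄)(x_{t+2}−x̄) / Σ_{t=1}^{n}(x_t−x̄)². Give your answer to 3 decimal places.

Mean x̄ = (60.2 + 60.3 + 58.7 + 55.5 + 59.8 + 63.8 + 60.2 + 61.0 + 56.3 + 48.2 + 62.5)/11 = 58.7727
Numerator Σ_{t=1}^{9}(x_t−x̄)(x_{t+2}−x̄) = -45.2606
Denominator Σ(x_t−x̄)² = 180.2018
r_2 = -45.2606 / 180.2018 = -0.251

-0.251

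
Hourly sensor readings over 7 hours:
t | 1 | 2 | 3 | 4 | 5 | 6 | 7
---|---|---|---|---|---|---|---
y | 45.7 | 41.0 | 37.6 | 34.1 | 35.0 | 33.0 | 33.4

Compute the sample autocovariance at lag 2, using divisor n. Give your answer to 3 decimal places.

1.669

Mean ȳ = (45.7 + 41.0 + 37.6 + 34.1 + 35.0 + 33.0 + 33.4)/7 = 37.1143
Deviations: 8.5857, 3.8857, 0.4857, -3.0143, -2.1143, -4.1143, -3.7143
Σ_{t=1}^{5}(y_t−ȳ)(y_{t+2}−ȳ) = 11.6853
γ_2 = 11.6853 / 7 = 1.669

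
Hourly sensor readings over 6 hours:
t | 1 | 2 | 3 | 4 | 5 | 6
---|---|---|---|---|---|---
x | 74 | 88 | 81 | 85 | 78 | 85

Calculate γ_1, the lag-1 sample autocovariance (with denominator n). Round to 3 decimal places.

Mean x̄ = (74 + 88 + 81 + 85 + 78 + 85)/6 = 81.8333
Σ_{t=1}^{5}(x_t−x̄)(x_{t+1}−x̄) = -80.3611
γ_1 = -80.3611 / 6 = -13.394

-13.394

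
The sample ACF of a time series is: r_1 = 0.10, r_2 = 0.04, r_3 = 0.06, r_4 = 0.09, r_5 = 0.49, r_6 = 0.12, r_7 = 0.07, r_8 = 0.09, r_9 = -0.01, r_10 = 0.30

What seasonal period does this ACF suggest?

The largest autocorrelation is r_5 = 0.49, with a weaker echo at lag 10 (0.30); the remaining lags stay at or below 0.12.
The dominant spike at lag 5 indicates a seasonal period of 5.

5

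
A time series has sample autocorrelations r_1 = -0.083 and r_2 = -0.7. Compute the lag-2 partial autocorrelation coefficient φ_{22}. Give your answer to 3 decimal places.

φ_{22} = (r_2 − r_1²) / (1 − r_1²)
r_1² = (-0.083)² = 0.006889
Numerator = -0.7 − 0.0069 = -0.7069; denominator = 1 − 0.0069 = 0.9931
φ_{22} = -0.7069 / 0.9931 = -0.712

-0.712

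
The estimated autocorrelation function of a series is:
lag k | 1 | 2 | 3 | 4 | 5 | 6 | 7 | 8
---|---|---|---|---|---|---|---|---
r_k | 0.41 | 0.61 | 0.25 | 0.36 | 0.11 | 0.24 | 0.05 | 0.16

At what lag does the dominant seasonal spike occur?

2

The largest autocorrelation is r_2 = 0.61; the remaining lags stay at or below 0.41.
The dominant spike at lag 2 indicates a seasonal period of 2.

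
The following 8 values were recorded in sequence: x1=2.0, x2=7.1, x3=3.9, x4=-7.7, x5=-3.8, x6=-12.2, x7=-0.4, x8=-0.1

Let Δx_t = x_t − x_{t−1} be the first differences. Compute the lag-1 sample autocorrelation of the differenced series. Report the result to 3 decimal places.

First differences Δx: 5.1, -3.2, -11.6, 3.9, -8.4, 11.8, 0.3
Mean of differences = -0.3000
Numerator Σ(Δx_t−Δx̄)(Δx_{t+1}−Δx̄) = -155.1200
Denominator Σ(Δx_t−Δx̄)² = 395.2800
r_1(Δx) = -155.1200 / 395.2800 = -0.392

-0.392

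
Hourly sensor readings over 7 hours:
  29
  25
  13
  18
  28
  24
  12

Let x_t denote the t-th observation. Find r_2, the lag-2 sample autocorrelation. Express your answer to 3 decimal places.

Mean x̄ = (29 + 25 + 13 + 18 + 28 + 24 + 12)/7 = 21.2857
Deviations from mean: 7.7143, 3.7143, -8.2857, -3.2857, 6.7143, 2.7143, -9.2857
Numerator Σ_{t=1}^{5}(x_t−x̄)(x_{t+2}−x̄) = -203.0204
Denominator Σ(x_t−x̄)² = 291.4286
r_2 = -203.0204 / 291.4286 = -0.697

-0.697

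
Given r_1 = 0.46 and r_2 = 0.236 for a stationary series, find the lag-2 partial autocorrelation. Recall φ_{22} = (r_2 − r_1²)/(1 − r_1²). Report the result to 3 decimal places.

0.031

φ_{22} = (r_2 − r_1²) / (1 − r_1²)
r_1² = (0.46)² = 0.2116
Numerator = 0.236 − 0.2116 = 0.0244; denominator = 1 − 0.2116 = 0.7884
φ_{22} = 0.0244 / 0.7884 = 0.031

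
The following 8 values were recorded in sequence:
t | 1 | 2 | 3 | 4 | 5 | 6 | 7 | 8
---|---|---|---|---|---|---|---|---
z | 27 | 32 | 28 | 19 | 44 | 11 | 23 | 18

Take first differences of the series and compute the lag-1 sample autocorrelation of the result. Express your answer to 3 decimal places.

First differences Δz: 5, -4, -9, 25, -33, 12, -5
Mean of differences = -1.2857
Numerator Σ(Δz_t−Δz̄)(Δz_{t+1}−Δz̄) = -1503.2245
Denominator Σ(Δz_t−Δz̄)² = 1993.4286
r_1(Δz) = -1503.2245 / 1993.4286 = -0.754

-0.754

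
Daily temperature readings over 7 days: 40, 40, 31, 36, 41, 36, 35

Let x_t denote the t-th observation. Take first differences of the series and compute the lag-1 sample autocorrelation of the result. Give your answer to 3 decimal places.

-0.288

First differences Δx: 0, -9, 5, 5, -5, -1
Mean of differences = -0.8333
Numerator Σ(Δx_t−Δx̄)(Δx_{t+1}−Δx̄) = -44.0278
Denominator Σ(Δx_t−Δx̄)² = 152.8333
r_1(Δx) = -44.0278 / 152.8333 = -0.288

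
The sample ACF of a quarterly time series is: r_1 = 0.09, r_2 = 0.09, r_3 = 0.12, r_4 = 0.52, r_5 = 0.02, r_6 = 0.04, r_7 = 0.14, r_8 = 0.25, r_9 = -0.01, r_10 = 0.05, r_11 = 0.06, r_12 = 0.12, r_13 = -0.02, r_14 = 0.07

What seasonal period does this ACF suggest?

4

The largest autocorrelation is r_4 = 0.52, with a weaker echo at lag 8 (0.25); the remaining lags stay at or below 0.14.
The dominant spike at lag 4 indicates a seasonal period of 4.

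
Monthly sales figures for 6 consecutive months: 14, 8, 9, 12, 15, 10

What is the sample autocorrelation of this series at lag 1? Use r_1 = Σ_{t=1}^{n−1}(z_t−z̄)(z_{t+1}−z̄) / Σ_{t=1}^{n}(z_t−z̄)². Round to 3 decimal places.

Mean z̄ = (14 + 8 + 9 + 12 + 15 + 10)/6 = 11.3333
Σ(z_t−z̄)(z_{t+1}−z̄) = (-8.8889) + (7.7778) + (-1.5556) + (2.4444) + (-4.8889) = -5.1111
Denominator Σ(z_t−z̄)² = 39.3333
r_1 = -5.1111 / 39.3333 = -0.130

-0.130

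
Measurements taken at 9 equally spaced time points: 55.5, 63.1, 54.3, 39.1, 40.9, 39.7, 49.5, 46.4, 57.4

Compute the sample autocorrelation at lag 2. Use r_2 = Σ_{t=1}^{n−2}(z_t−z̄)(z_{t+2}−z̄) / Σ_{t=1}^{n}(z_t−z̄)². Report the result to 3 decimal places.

-0.035

Mean z̄ = (55.5 + 63.1 + 54.3 + 39.1 + 40.9 + 39.7 + 49.5 + 46.4 + 57.4)/9 = 49.5444
Numerator Σ_{t=1}^{7}(z_t−z̄)(z_{t+2}−z̄) = -20.5573
Denominator Σ(z_t−z̄)² = 594.1622
r_2 = -20.5573 / 594.1622 = -0.035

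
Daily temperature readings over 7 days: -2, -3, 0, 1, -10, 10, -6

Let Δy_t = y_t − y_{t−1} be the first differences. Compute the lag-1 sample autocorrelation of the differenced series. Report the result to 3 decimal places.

-0.691

First differences Δy: -1, 3, 1, -11, 20, -16
Mean of differences = -0.6667
Numerator Σ(Δy_t−Δȳ)(Δy_{t+1}−Δȳ) = -542.7778
Denominator Σ(Δy_t−Δȳ)² = 785.3333
r_1(Δy) = -542.7778 / 785.3333 = -0.691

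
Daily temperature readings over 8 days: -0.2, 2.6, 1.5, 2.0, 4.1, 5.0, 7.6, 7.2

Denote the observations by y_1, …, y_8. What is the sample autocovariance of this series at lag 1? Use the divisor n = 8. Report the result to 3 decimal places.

3.624

Mean ȳ = (-0.2 + 2.6 + 1.5 + 2.0 + 4.1 + 5.0 + 7.6 + 7.2)/8 = 3.7250
Σ_{t=1}^{7}(y_t−ȳ)(y_{t+1}−ȳ) = 28.9944
γ_1 = 28.9944 / 8 = 3.624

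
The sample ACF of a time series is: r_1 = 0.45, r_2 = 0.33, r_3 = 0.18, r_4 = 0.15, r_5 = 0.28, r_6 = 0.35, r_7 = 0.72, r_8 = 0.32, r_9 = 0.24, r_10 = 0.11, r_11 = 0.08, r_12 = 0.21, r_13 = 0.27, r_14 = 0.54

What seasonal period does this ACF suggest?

The largest autocorrelation is r_7 = 0.72, with a weaker echo at lag 14 (0.54); the remaining lags stay at or below 0.45. The elevated value at lag 1 (0.45), dropping to 0.33 at lag 2, reflects decaying short-term dependence rather than seasonality.
The dominant spike at lag 7 indicates a seasonal period of 7.

7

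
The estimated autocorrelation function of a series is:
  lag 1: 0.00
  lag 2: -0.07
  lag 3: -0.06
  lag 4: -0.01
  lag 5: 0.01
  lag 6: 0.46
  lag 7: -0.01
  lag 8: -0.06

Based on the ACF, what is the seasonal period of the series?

The largest autocorrelation is r_6 = 0.46; the remaining lags stay at or below 0.01.
The dominant spike at lag 6 indicates a seasonal period of 6.

6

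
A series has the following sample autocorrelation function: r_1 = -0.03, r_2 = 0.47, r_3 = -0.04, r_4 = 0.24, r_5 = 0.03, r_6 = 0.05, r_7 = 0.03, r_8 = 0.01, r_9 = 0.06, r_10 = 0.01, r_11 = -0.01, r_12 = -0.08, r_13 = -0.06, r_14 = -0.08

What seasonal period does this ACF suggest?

2

The largest autocorrelation is r_2 = 0.47, with a weaker echo at lag 4 (0.24); the remaining lags stay at or below 0.06.
The dominant spike at lag 2 indicates a seasonal period of 2.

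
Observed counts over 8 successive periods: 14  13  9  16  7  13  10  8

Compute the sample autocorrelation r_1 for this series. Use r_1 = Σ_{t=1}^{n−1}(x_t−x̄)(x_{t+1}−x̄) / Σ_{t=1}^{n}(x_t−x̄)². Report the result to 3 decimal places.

-0.497

Mean x̄ = (14 + 13 + 9 + 16 + 7 + 13 + 10 + 8)/8 = 11.2500
Σ(x_t−x̄)(x_{t+1}−x̄) = (4.8125) + (-3.9375) + (-10.6875) + (-20.1875) + (-7.4375) + (-2.1875) + (4.0625) = -35.5625
Denominator Σ(x_t−x̄)² = 71.5000
r_1 = -35.5625 / 71.5000 = -0.497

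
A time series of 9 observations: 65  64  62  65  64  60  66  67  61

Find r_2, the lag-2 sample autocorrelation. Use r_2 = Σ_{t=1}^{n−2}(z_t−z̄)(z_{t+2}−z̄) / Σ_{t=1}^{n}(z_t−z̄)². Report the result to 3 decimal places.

-0.569

Mean z̄ = (65 + 64 + 62 + 65 + 64 + 60 + 66 + 67 + 61)/9 = 63.7778
Numerator Σ_{t=1}^{7}(z_t−z̄)(z_{t+2}−z̄) = -24.7654
Denominator Σ(z_t−z̄)² = 43.5556
r_2 = -24.7654 / 43.5556 = -0.569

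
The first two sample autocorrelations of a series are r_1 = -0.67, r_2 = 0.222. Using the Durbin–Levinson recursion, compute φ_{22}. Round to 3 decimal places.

φ_{22} = (r_2 − r_1²) / (1 − r_1²)
r_1² = (-0.67)² = 0.4489
Numerator = 0.222 − 0.4489 = -0.2269; denominator = 1 − 0.4489 = 0.5511
φ_{22} = -0.2269 / 0.5511 = -0.412

-0.412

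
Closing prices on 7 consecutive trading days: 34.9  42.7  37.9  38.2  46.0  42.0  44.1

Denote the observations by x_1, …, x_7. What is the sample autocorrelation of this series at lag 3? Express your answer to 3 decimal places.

Mean x̄ = (34.9 + 42.7 + 37.9 + 38.2 + 46.0 + 42.0 + 44.1)/7 = 40.8286
Deviations from mean: -5.9286, 1.8714, -2.9286, -2.6286, 5.1714, 1.1714, 3.2714
Σ(x_t−x̄)(x_{t+3}−x̄) = (15.5837) + (9.6780) + (-3.4306) + (-8.5992) = 13.2318
Denominator Σ(x_t−x̄)² = 92.9543
r_3 = 13.2318 / 92.9543 = 0.142

0.142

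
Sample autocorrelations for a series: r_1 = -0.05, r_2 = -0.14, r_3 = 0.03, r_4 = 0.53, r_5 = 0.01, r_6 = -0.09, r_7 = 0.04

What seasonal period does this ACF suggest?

4

The largest autocorrelation is r_4 = 0.53; the remaining lags stay at or below 0.04.
The dominant spike at lag 4 indicates a seasonal period of 4.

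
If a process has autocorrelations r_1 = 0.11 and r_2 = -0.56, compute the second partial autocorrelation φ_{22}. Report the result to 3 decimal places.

-0.579

φ_{22} = (r_2 − r_1²) / (1 − r_1²)
r_1² = (0.11)² = 0.0121
Numerator = -0.56 − 0.0121 = -0.5721; denominator = 1 − 0.0121 = 0.9879
φ_{22} = -0.5721 / 0.9879 = -0.579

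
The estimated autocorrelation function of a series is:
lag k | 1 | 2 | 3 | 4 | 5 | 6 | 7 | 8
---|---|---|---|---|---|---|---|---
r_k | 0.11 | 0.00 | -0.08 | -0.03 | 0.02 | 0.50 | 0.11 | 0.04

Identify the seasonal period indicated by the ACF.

6

The largest autocorrelation is r_6 = 0.50; the remaining lags stay at or below 0.11.
The dominant spike at lag 6 indicates a seasonal period of 6.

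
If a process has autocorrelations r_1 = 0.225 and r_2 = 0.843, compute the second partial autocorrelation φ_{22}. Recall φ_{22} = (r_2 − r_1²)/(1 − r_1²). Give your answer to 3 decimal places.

0.835

φ_{22} = (r_2 − r_1²) / (1 − r_1²)
r_1² = (0.225)² = 0.050625
Numerator = 0.843 − 0.0506 = 0.7924; denominator = 1 − 0.0506 = 0.9494
φ_{22} = 0.7924 / 0.9494 = 0.835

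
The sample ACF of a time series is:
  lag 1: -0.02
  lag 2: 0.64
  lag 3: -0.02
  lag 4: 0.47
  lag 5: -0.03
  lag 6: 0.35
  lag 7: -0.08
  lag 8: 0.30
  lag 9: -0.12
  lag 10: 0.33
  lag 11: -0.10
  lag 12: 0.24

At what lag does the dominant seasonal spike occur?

The largest autocorrelation is r_2 = 0.64, with weaker echoes at lags 4 (0.47), 6 (0.35), 8 (0.30), 10 (0.33) and 12 (0.24); the remaining lags stay at or below -0.02.
The dominant spike at lag 2 indicates a seasonal period of 2.

2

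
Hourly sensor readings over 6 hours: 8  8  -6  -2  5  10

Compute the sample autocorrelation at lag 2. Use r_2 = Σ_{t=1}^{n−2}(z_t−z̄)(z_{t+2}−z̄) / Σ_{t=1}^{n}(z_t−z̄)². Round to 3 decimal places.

Mean z̄ = (8 + 8 − 6 − 2 + 5 + 10)/6 = 3.8333
Numerator Σ_{t=1}^{4}(z_t−z̄)(z_{t+2}−z̄) = -112.7222
Denominator Σ(z_t−z̄)² = 204.8333
r_2 = -112.7222 / 204.8333 = -0.550

-0.550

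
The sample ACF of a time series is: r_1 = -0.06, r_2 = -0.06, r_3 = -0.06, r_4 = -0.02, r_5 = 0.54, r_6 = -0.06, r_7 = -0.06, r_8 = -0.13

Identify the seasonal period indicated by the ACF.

5

The largest autocorrelation is r_5 = 0.54; the remaining lags stay at or below -0.02.
The dominant spike at lag 5 indicates a seasonal period of 5.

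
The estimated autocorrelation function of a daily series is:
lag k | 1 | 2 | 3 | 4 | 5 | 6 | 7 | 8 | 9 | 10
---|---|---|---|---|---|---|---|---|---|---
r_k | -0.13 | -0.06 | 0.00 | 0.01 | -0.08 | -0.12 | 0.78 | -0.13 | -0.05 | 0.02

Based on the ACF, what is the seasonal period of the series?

The largest autocorrelation is r_7 = 0.78; the remaining lags stay at or below 0.02.
The dominant spike at lag 7 indicates a seasonal period of 7.

7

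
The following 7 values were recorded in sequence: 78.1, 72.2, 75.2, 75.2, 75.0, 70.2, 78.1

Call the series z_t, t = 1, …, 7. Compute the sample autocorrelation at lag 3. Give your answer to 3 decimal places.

Mean z̄ = (78.1 + 72.2 + 75.2 + 75.2 + 75.0 + 70.2 + 78.1)/7 = 74.8571
Deviations from mean: 3.2429, -2.6571, 0.3429, 0.3429, 0.1429, -4.6571, 3.2429
Numerator Σ_{t=1}^{4}(z_t−z̄)(z_{t+3}−z̄) = 0.2473
Denominator Σ(z_t−z̄)² = 50.0371
r_3 = 0.2473 / 50.0371 = 0.005

0.005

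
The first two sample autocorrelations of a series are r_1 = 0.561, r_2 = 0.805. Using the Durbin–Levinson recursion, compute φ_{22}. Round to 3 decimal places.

φ_{22} = (r_2 − r_1²) / (1 − r_1²)
r_1² = (0.561)² = 0.314721
Numerator = 0.805 − 0.3147 = 0.4903; denominator = 1 − 0.3147 = 0.6853
φ_{22} = 0.4903 / 0.6853 = 0.715

0.715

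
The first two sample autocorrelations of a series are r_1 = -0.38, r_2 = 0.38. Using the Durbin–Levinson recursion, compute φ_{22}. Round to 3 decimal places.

φ_{22} = (r_2 − r_1²) / (1 − r_1²)
r_1² = (-0.38)² = 0.1444
Numerator = 0.38 − 0.1444 = 0.2356; denominator = 1 − 0.1444 = 0.8556
φ_{22} = 0.2356 / 0.8556 = 0.275

0.275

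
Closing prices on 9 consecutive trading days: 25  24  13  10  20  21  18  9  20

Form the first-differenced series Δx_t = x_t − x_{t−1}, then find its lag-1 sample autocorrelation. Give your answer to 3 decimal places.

First differences Δx: -1, -11, -3, 10, 1, -3, -9, 11
Mean of differences = -0.6250
Numerator Σ(Δx_t−Δx̄)(Δx_{t+1}−Δx̄) = -60.7656
Denominator Σ(Δx_t−Δx̄)² = 439.8750
r_1(Δx) = -60.7656 / 439.8750 = -0.138

-0.138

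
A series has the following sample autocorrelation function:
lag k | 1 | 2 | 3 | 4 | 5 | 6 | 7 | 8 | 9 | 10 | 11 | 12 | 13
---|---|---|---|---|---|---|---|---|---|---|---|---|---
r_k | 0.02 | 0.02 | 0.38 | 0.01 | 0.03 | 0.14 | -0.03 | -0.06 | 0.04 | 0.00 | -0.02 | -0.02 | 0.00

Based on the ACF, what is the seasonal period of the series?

The largest autocorrelation is r_3 = 0.38; the remaining lags stay at or below 0.14.
The dominant spike at lag 3 indicates a seasonal period of 3.

3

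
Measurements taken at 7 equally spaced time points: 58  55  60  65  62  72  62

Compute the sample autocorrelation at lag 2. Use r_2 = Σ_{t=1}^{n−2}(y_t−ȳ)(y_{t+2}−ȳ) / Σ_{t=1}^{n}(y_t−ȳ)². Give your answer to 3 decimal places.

Mean ȳ = (58 + 55 + 60 + 65 + 62 + 72 + 62)/7 = 62.0000
Deviations from mean: -4.0000, -7.0000, -2.0000, 3.0000, 0.0000, 10.0000, 0.0000
Σ(y_t−ȳ)(y_{t+2}−ȳ) = (8.0000) + (-21.0000) + (0.0000) + (30.0000) + (0.0000) = 17.0000
Denominator Σ(y_t−ȳ)² = 178.0000
r_2 = 17.0000 / 178.0000 = 0.096

0.096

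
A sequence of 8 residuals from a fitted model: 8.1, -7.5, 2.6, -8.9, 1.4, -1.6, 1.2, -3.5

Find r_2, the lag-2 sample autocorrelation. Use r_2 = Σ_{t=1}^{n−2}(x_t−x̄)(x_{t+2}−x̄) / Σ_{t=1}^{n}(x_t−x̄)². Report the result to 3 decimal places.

0.479

Mean x̄ = (8.1 − 7.5 + 2.6 − 8.9 + 1.4 − 1.6 + 1.2 − 3.5)/8 = -1.0250
Deviations from mean: 9.1250, -6.4750, 3.6250, -7.8750, 2.4250, -0.5750, 2.2250, -2.4750
Σ(x_t−x̄)(x_{t+2}−x̄) = (33.0781) + (50.9906) + (8.7906) + (4.5281) + (5.3956) + (1.4231) = 104.2063
Denominator Σ(x_t−x̄)² = 217.6350
r_2 = 104.2063 / 217.6350 = 0.479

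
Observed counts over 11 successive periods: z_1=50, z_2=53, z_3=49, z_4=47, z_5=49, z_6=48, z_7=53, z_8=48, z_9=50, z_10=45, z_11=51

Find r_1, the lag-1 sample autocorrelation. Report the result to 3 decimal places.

-0.299

Mean z̄ = (50 + 53 + 49 + 47 + 49 + 48 + 53 + 48 + 50 + 45 + 51)/11 = 49.3636
Numerator Σ_{t=1}^{10}(z_t−z̄)(z_{t+1}−z̄) = -17.4959
Denominator Σ(z_t−z̄)² = 58.5455
r_1 = -17.4959 / 58.5455 = -0.299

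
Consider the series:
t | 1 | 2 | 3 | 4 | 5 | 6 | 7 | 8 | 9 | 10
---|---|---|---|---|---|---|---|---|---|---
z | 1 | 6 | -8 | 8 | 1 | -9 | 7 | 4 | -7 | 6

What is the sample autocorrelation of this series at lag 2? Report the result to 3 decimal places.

-0.253

Mean z̄ = (1 + 6 − 8 + 8 + 1 − 9 + 7 + 4 − 7 + 6)/10 = 0.9000
Numerator Σ_{t=1}^{8}(z_t−z̄)(z_{t+2}−z̄) = -98.3200
Denominator Σ(z_t−z̄)² = 388.9000
r_2 = -98.3200 / 388.9000 = -0.253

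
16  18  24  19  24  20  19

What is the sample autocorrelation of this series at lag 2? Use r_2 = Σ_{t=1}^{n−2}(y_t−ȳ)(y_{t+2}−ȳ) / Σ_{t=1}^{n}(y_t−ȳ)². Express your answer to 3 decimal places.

-0.037

Mean ȳ = (16 + 18 + 24 + 19 + 24 + 20 + 19)/7 = 20.0000
Σ(y_t−ȳ)(y_{t+2}−ȳ) = (-16.0000) + (2.0000) + (16.0000) + (0.0000) + (-4.0000) = -2.0000
Denominator Σ(y_t−ȳ)² = 54.0000
r_2 = -2.0000 / 54.0000 = -0.037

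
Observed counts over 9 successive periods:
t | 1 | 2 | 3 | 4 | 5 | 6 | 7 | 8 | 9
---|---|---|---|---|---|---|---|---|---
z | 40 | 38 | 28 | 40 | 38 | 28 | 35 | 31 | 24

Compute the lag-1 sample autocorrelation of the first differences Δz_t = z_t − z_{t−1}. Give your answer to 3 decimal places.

First differences Δz: -2, -10, 12, -2, -10, 7, -4, -7
Mean of differences = -2.0000
Numerator Σ(Δz_t−Δz̄)(Δz_{t+1}−Δz̄) = -192.0000
Denominator Σ(Δz_t−Δz̄)² = 434.0000
r_1(Δz) = -192.0000 / 434.0000 = -0.442

-0.442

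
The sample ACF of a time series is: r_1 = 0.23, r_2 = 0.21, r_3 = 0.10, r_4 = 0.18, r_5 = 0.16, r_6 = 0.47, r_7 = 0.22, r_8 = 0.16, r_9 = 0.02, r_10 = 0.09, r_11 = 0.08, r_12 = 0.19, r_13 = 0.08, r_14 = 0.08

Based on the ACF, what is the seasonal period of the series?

The largest autocorrelation is r_6 = 0.47; the remaining lags stay at or below 0.23.
The dominant spike at lag 6 indicates a seasonal period of 6.

6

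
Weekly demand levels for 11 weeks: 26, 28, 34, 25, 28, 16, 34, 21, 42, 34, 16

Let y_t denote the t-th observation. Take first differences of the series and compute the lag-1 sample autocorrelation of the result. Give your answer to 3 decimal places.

First differences Δy: 2, 6, -9, 3, -12, 18, -13, 21, -8, -18
Mean of differences = -1.0000
Numerator Σ(Δy_t−Δȳ)(Δy_{t+1}−Δȳ) = -847.0000
Denominator Σ(Δy_t−Δȳ)² = 1586.0000
r_1(Δy) = -847.0000 / 1586.0000 = -0.534

-0.534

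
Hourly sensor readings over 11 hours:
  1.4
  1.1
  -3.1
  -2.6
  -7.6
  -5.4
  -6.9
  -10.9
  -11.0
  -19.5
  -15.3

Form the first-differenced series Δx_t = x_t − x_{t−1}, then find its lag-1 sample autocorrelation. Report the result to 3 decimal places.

First differences Δx: -0.3, -4.2, 0.5, -5.0, 2.2, -1.5, -4.0, -0.1, -8.5, 4.2
Mean of differences = -1.6700
Numerator Σ(Δx_t−Δx̄)(Δx_{t+1}−Δx̄) = -83.2809
Denominator Σ(Δx_t−Δx̄)² = 128.0810
r_1(Δx) = -83.2809 / 128.0810 = -0.650

-0.650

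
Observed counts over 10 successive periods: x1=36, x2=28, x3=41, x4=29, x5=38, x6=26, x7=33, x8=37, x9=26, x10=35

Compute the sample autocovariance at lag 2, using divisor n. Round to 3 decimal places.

Mean x̄ = (36 + 28 + 41 + 29 + 38 + 26 + 33 + 37 + 26 + 35)/10 = 32.9000
Σ_{t=1}^{8}(x_t−x̄)(x_{t+2}−x̄) = 92.5800
γ_2 = 92.5800 / 10 = 9.258

9.258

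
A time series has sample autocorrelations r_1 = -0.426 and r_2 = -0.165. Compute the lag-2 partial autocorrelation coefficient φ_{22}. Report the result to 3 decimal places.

φ_{22} = (r_2 − r_1²) / (1 − r_1²)
r_1² = (-0.426)² = 0.181476
Numerator = -0.165 − 0.1815 = -0.3465; denominator = 1 − 0.1815 = 0.8185
φ_{22} = -0.3465 / 0.8185 = -0.423

-0.423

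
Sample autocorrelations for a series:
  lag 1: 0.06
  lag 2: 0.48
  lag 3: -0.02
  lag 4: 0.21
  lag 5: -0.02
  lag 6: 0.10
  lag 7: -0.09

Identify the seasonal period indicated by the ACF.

2

The largest autocorrelation is r_2 = 0.48, with a weaker echo at lag 4 (0.21); the remaining lags stay at or below 0.10.
The dominant spike at lag 2 indicates a seasonal period of 2.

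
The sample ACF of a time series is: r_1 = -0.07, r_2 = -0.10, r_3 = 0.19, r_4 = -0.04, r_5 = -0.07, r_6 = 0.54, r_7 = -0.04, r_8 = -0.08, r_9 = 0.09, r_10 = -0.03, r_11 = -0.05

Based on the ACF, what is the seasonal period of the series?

The largest autocorrelation is r_6 = 0.54; the remaining lags stay at or below 0.19.
The dominant spike at lag 6 indicates a seasonal period of 6.

6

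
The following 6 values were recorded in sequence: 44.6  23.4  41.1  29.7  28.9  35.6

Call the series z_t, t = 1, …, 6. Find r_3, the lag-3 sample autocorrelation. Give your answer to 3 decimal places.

0.061

Mean z̄ = (44.6 + 23.4 + 41.1 + 29.7 + 28.9 + 35.6)/6 = 33.8833
Deviations from mean: 10.7167, -10.4833, 7.2167, -4.1833, -4.9833, 1.7167
Numerator Σ_{t=1}^{3}(z_t−z̄)(z_{t+3}−z̄) = 19.7992
Denominator Σ(z_t−z̄)² = 322.1083
r_3 = 19.7992 / 322.1083 = 0.061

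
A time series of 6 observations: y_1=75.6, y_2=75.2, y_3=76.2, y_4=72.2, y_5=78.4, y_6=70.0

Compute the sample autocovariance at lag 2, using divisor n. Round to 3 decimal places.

Mean ȳ = (75.6 + 75.2 + 76.2 + 72.2 + 78.4 + 70.0)/6 = 74.6000
Deviations: 1.0000, 0.6000, 1.6000, -2.4000, 3.8000, -4.6000
Σ_{t=1}^{4}(y_t−ȳ)(y_{t+2}−ȳ) = 17.2800
γ_2 = 17.2800 / 6 = 2.880

2.880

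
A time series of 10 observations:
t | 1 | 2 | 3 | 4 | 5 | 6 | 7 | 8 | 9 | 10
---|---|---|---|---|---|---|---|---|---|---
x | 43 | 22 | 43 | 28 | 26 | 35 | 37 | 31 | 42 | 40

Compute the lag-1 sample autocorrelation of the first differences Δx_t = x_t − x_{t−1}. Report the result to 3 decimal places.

First differences Δx: -21, 21, -15, -2, 9, 2, -6, 11, -2
Mean of differences = -0.3333
Numerator Σ(Δx_t−Δx̄)(Δx_{t+1}−Δx̄) = -819.4444
Denominator Σ(Δx_t−Δx̄)² = 1356.0000
r_1(Δx) = -819.4444 / 1356.0000 = -0.604

-0.604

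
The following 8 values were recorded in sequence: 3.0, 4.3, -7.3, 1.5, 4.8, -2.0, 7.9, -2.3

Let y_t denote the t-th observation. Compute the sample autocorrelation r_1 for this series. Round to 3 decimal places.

-0.476

Mean ȳ = (3.0 + 4.3 − 7.3 + 1.5 + 4.8 − 2.0 + 7.9 − 2.3)/8 = 1.2375
Deviations from mean: 1.7625, 3.0625, -8.5375, 0.2625, 3.5625, -3.2375, 6.6625, -3.5375
Numerator Σ_{t=1}^{7}(y_t−ȳ)(y_{t+1}−ȳ) = -78.7264
Denominator Σ(y_t−ȳ)² = 165.5188
r_1 = -78.7264 / 165.5188 = -0.476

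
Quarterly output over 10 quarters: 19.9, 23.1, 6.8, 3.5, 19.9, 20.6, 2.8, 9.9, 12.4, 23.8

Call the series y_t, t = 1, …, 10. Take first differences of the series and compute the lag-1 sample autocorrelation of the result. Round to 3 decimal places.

-0.122

First differences Δy: 3.2, -16.3, -3.3, 16.4, 0.7, -17.8, 7.1, 2.5, 11.4
Mean of differences = 0.4333
Numerator Σ(Δy_t−Δȳ)(Δy_{t+1}−Δȳ) = -129.1511
Denominator Σ(Δy_t−Δȳ)² = 1058.0400
r_1(Δy) = -129.1511 / 1058.0400 = -0.122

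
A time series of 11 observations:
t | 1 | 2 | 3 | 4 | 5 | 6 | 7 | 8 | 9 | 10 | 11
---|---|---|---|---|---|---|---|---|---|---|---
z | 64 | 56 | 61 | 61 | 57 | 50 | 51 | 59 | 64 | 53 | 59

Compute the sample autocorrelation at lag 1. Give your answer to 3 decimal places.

0.056

Mean z̄ = (64 + 56 + 61 + 61 + 57 + 50 + 51 + 59 + 64 + 53 + 59)/11 = 57.7273
Numerator Σ_{t=1}^{10}(z_t−z̄)(z_{t+1}−z̄) = 13.1983
Denominator Σ(z_t−z̄)² = 234.1818
r_1 = 13.1983 / 234.1818 = 0.056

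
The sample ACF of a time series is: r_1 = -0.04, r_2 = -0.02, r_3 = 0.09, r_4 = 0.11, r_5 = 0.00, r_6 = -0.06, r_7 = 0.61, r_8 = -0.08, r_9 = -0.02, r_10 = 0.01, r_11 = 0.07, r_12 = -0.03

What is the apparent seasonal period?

The largest autocorrelation is r_7 = 0.61; the remaining lags stay at or below 0.11.
The dominant spike at lag 7 indicates a seasonal period of 7.

7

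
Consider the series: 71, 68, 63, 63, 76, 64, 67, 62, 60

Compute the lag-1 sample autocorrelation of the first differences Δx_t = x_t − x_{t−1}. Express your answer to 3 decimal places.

First differences Δx: -3, -5, 0, 13, -12, 3, -5, -2
Mean of differences = -1.3750
Numerator Σ(Δx_t−Δx̄)(Δx_{t+1}−Δx̄) = -192.1406
Denominator Σ(Δx_t−Δx̄)² = 369.8750
r_1(Δx) = -192.1406 / 369.8750 = -0.519

-0.519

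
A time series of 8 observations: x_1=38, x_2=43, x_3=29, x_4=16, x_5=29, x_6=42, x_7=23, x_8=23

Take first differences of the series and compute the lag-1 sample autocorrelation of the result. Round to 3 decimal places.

First differences Δx: 5, -14, -13, 13, 13, -19, 0
Mean of differences = -2.1429
Numerator Σ(Δx_t−Δx̄)(Δx_{t+1}−Δx̄) = -182.4490
Denominator Σ(Δx_t−Δx̄)² = 1056.8571
r_1(Δx) = -182.4490 / 1056.8571 = -0.173

-0.173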